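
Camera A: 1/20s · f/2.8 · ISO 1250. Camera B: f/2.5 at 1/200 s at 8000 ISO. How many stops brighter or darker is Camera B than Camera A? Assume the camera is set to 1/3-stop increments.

Aperture: f/2.8 → f/2.5 — 1/3 stop opened up (brighter).
Shutter speed: 1/20 → 1/25 → 1/30 → 1/40 → 1/50 → 1/60 → 1/80 → 1/100 → 1/125 → 1/160 → 1/200 — 3 1/3 stops shorter (darker).
ISO: 1250 → 1600 → 2000 → 2500 → 3200 → 4000 → 5000 → 6400 → 8000 — 2 2/3 stops higher (brighter).
Net: +1/3 −3 1/3 +2 2/3 = −1/3 stops.

1/3 stop darker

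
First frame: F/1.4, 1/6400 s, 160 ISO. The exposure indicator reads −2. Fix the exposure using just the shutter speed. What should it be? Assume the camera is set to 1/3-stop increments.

1/1600s

Underexposed by 2 stops → need 2 stops brighter.
Shutter speed: 1/6400 → 1/5000 → 1/4000 → 1/3200 → 1/2500 → 1/2000 → 1/1600.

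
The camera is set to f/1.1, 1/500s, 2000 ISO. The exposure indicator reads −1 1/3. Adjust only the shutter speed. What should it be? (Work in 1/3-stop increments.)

1/200s

Underexposed by 1 1/3 stops → need 1 1/3 stops brighter.
Shutter speed: 1/500 → 1/400 → 1/320 → 1/250 → 1/200.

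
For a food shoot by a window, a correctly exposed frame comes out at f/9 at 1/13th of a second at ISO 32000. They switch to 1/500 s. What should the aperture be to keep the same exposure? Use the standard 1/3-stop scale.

f/1.4

Shutter speed: 1/13 → 1/15 → 1/20 → 1/25 → 1/30 → 1/40 → 1/50 → 1/60 → 1/80 → 1/100 → 1/125 → 1/160 → 1/200 → 1/250 → 1/320 → 1/400 → 1/500 — 5 1/3 stops faster (darker).
Need 5 1/3 stops brighter from the aperture: f/9 → f/8 → f/7.1 → f/6.3 → f/5.6 → f/5 → f/4.5 → f/4 → f/3.5 → f/3.2 → f/2.8 → f/2.5 → f/2.2 → f/2 → f/1.8 → f/1.6 → f/1.4.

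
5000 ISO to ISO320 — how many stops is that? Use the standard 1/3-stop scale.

5000 → 4000 → 3200 → 2500 → 2000 → 1600 → 1250 → 1000 → 800 → 640 → 500 → 400 → 320 — count the steps: 12 third-stops = 4 stops.

4 stops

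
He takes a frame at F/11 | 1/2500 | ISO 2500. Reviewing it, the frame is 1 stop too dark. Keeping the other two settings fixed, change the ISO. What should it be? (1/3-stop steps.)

ISO 5000

Underexposed by 1 stop → need 1 stop brighter.
ISO: 2500 → 3200 → 4000 → 5000.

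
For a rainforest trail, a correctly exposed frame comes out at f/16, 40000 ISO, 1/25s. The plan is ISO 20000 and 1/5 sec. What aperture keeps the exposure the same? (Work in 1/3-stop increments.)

f/25

ISO: 40000 → 32000 → 25600 → 20000 — 1 stop lower (darker).
Shutter speed: 1/25 → 1/20 → 1/15 → 1/13 → 1/10 → 1/8 → 1/6 → 1/5 — 2 1/3 stops longer (brighter).
Net change so far: 1 1/3 stops brighter. Offset with the aperture: f/16 → f/18 → f/20 → f/22 → f/25.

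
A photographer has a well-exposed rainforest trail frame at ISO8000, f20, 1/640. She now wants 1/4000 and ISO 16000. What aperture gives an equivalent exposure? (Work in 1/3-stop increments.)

f/11

Shutter speed: 1/640 → 1/800 → 1/1000 → 1/1250 → 1/1600 → 1/2000 → 1/2500 → 1/3200 → 1/4000 — 2 2/3 stops faster (darker).
ISO: 8000 → 10000 → 12800 → 16000 — 1 stop higher (brighter).
Net change so far: 1 2/3 stops darker. Offset with the aperture: f/20 → f/18 → f/16 → f/14 → f/13 → f/11.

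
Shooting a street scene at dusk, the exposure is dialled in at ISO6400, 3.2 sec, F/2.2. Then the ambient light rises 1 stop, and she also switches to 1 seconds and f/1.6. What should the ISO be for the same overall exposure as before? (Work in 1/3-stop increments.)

ISO 5000

Scene light: 1 stop brighter.
Shutter speed: 3.2 → 2.5 → 2 → 1.6 → 1.3 → 1 — 1 2/3 stops faster (darker).
Aperture: f/2.2 → f/2 → f/1.8 → f/1.6 — 1 stop larger aperture (brighter).
Net so far: 1/3 stop brighter. ISO: 6400 → 5000.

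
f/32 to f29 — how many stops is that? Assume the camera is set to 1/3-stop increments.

1/3 stop

f/32 → f/29 — count the steps: 1 third-stops = 1/3 stop.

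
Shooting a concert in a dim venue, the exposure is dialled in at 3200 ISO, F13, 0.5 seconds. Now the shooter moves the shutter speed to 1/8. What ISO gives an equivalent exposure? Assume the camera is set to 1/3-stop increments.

ISO 12800

Shutter speed: 0.5 → 0.4 → 0.3 → 1/4 → 1/5 → 1/6 → 1/8 — 2 stops shorter (darker).
Need 2 stops brighter from the ISO: 3200 → 4000 → 5000 → 6400 → 8000 → 10000 → 12800.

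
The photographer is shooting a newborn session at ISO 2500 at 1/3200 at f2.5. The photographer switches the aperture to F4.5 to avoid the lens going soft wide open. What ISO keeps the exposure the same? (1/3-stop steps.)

ISO 8000

Aperture: f/2.5 → f/2.8 → f/3.2 → f/3.5 → f/4 → f/4.5 — 1 2/3 stops stopped down (darker).
Need 1 2/3 stops brighter from the ISO: 2500 → 3200 → 4000 → 5000 → 6400 → 8000.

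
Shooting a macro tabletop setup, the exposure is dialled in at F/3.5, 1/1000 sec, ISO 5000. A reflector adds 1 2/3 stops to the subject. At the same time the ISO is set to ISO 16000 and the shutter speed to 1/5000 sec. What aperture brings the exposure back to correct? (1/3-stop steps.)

Scene light: 1 2/3 stops brighter.
ISO: 5000 → 6400 → 8000 → 10000 → 12800 → 16000 — 1 2/3 stops higher (brighter).
Shutter speed: 1/1000 → 1/1250 → 1/1600 → 1/2000 → 1/2500 → 1/3200 → 1/4000 → 1/5000 — 2 1/3 stops shorter (darker).
Net so far: 1 stop brighter. Aperture: f/3.5 → f/4 → f/4.5 → f/5.

f/5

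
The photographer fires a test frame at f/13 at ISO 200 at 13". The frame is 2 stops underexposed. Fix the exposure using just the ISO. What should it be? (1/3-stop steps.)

Underexposed by 2 stops → need 2 stops brighter.
ISO: 200 → 250 → 320 → 400 → 500 → 640 → 800.

ISO 800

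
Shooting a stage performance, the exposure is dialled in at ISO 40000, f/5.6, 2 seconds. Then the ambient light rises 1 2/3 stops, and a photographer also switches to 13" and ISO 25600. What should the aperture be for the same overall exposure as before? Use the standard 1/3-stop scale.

f/20

Scene light: 1 2/3 stops brighter.
Shutter speed: 2 → 2.5 → 3.2 → 4 → 5 → 6 → 8 → 10 → 13 — 2 2/3 stops slower (brighter).
ISO: 40000 → 32000 → 25600 — 2/3 stop dropped (darker).
Net so far: 3 2/3 stops brighter. Aperture: f/5.6 → f/6.3 → f/7.1 → f/8 → f/9 → f/10 → f/11 → f/13 → f/14 → f/16 → f/18 → f/20.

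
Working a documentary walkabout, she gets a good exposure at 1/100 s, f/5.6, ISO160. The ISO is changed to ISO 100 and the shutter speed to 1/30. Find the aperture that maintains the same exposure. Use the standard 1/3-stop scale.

ISO: 160 → 125 → 100 — 2/3 stop dropped (darker).
Shutter speed: 1/100 → 1/80 → 1/60 → 1/50 → 1/40 → 1/30 — 1 2/3 stops slower (brighter).
Net change so far: 1 stop brighter. Offset with the aperture: f/5.6 → f/6.3 → f/7.1 → f/8.

f/8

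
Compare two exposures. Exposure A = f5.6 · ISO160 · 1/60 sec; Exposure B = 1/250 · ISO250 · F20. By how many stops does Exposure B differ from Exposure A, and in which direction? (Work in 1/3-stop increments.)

Aperture: f/5.6 → f/6.3 → f/7.1 → f/8 → f/9 → f/10 → f/11 → f/13 → f/14 → f/16 → f/18 → f/20 — 3 2/3 stops smaller aperture (darker).
Shutter speed: 1/60 → 1/80 → 1/100 → 1/125 → 1/160 → 1/200 → 1/250 — 2 stops shorter (darker).
ISO: 160 → 200 → 250 — 2/3 stop raised (brighter).
Net: −3 2/3 −2 +2/3 = −5 stops.

5 stops darker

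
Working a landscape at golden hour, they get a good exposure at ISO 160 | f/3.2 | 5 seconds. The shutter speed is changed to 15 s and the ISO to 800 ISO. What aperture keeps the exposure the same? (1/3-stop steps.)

Shutter speed: 5 → 6 → 8 → 10 → 13 → 15 — 1 2/3 stops slower (brighter).
ISO: 160 → 200 → 250 → 320 → 400 → 500 → 640 → 800 — 2 1/3 stops higher (brighter).
Net change so far: 4 stops brighter. Offset with the aperture: f/3.2 → f/3.5 → f/4 → f/4.5 → f/5 → f/5.6 → f/6.3 → f/7.1 → f/8 → f/9 → f/10 → f/11 → f/13.

f/13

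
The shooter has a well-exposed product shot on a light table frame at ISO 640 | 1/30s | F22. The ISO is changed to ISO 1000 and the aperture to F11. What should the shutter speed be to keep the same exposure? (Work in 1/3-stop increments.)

1/200s

ISO: 640 → 800 → 1000 — 2/3 stop higher (brighter).
Aperture: f/22 → f/20 → f/18 → f/16 → f/14 → f/13 → f/11 — 2 stops larger aperture (brighter).
Net change so far: 2 2/3 stops brighter. Offset with the shutter speed: 1/30 → 1/40 → 1/50 → 1/60 → 1/80 → 1/100 → 1/125 → 1/160 → 1/200.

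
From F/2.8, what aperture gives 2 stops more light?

f/1.4

Aperture: f/2.8 → f/2 → f/1.4 — 2 stops opened up (brighter).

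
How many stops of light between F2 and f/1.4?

f/2 → f/1.4 — count the steps: 1 stop.

1 stop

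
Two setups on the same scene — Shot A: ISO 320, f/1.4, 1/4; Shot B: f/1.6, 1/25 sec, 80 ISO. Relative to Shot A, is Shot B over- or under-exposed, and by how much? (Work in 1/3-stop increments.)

5 stops darker

Aperture: f/1.4 → f/1.6 — 1/3 stop smaller aperture (darker).
Shutter speed: 1/4 → 1/5 → 1/6 → 1/8 → 1/10 → 1/13 → 1/15 → 1/20 → 1/25 — 2 2/3 stops faster (darker).
ISO: 320 → 250 → 200 → 160 → 125 → 100 → 80 — 2 stops dropped (darker).
Net: −1/3 −2 2/3 −2 = −5 stops.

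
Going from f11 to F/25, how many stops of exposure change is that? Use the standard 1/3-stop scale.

f/11 → f/13 → f/14 → f/16 → f/18 → f/20 → f/22 → f/25 — count the steps: 7 third-stops = 2 1/3 stops.

2 1/3 stops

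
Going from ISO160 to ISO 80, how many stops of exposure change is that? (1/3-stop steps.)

1 stop

160 → 125 → 100 → 80 — count the steps: 3 third-stops = 1 stop.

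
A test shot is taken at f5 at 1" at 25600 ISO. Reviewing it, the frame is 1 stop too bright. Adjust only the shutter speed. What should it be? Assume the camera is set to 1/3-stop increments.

Overexposed by 1 stop → need 1 stop darker.
Shutter speed: 1 → 0.8 → 0.6 → 0.5.

0.5 s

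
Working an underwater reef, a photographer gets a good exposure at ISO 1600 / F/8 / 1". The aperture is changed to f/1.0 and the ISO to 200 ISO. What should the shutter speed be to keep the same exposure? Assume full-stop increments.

Aperture: f/8 → f/5.6 → f/4 → f/2.8 → f/2 → f/1.4 → f/1.0 — 6 stops larger aperture (brighter).
ISO: 1600 → 800 → 400 → 200 — 3 stops dropped (darker).
Net change so far: 3 stops brighter. Offset with the shutter speed: 1 → 1/2 → 1/4 → 1/8.

1/8s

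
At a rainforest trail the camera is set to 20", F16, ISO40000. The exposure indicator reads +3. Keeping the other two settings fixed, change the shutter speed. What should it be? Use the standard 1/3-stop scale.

2.5 s

Overexposed by 3 stops → need 3 stops darker.
Shutter speed: 20 → 15 → 13 → 10 → 8 → 6 → 5 → 4 → 3.2 → 2.5.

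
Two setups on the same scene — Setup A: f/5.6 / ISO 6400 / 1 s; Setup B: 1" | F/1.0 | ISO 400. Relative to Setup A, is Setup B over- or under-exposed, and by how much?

Aperture: f/5.6 → f/4 → f/2.8 → f/2 → f/1.4 → f/1.0 — 5 stops opened up (brighter).
Shutter speed: unchanged.
ISO: 6400 → 3200 → 1600 → 800 → 400 — 4 stops dropped (darker).
Net: +5 −4 = +1 stop.

1 stop brighter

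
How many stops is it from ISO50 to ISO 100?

50 → 100 — count the steps: 1 stop.

1 stop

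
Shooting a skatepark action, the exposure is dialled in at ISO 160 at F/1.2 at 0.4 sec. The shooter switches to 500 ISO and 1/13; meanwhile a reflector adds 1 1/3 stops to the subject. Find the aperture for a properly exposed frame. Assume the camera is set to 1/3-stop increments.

f/1.6

Scene light: 1 1/3 stops brighter.
ISO: 160 → 200 → 250 → 320 → 400 → 500 — 1 2/3 stops higher (brighter).
Shutter speed: 0.4 → 0.3 → 1/4 → 1/5 → 1/6 → 1/8 → 1/10 → 1/13 — 2 1/3 stops shorter (darker).
Net so far: 2/3 stop brighter. Aperture: f/1.2 → f/1.4 → f/1.6.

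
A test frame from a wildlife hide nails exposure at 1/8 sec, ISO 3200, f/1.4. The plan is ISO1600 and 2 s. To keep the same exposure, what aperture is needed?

f/4

ISO: 3200 → 1600 — 1 stop dropped (darker).
Shutter speed: 1/8 → 1/4 → 1/2 → 1 → 2 — 4 stops longer (brighter).
Net change so far: 3 stops brighter. Offset with the aperture: f/1.4 → f/2 → f/2.8 → f/4.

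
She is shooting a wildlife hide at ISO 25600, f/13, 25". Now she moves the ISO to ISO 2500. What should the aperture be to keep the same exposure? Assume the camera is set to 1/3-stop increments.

f/4

ISO: 25600 → 20000 → 16000 → 12800 → 10000 → 8000 → 6400 → 5000 → 4000 → 3200 → 2500 — 3 1/3 stops lower (darker).
Need 3 1/3 stops brighter from the aperture: f/13 → f/11 → f/10 → f/9 → f/8 → f/7.1 → f/6.3 → f/5.6 → f/5 → f/4.5 → f/4.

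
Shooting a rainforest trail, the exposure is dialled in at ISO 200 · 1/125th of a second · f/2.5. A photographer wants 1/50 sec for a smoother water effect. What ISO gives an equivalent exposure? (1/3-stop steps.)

Shutter speed: 1/125 → 1/100 → 1/80 → 1/60 → 1/50 — 1 1/3 stops longer (brighter).
Need 1 1/3 stops darker from the ISO: 200 → 160 → 125 → 100 → 80.

ISO 80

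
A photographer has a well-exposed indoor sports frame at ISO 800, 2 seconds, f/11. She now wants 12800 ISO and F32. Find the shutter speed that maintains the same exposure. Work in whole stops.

1 s

ISO: 800 → 1600 → 3200 → 6400 → 12800 — 4 stops raised (brighter).
Aperture: f/11 → f/16 → f/22 → f/32 — 3 stops stopped down (darker).
Net change so far: 1 stop brighter. Offset with the shutter speed: 2 → 1.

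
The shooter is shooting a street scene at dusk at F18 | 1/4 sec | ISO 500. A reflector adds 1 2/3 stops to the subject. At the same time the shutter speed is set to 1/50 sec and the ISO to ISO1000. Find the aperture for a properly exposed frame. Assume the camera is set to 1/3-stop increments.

f/13

Scene light: 1 2/3 stops brighter.
Shutter speed: 1/4 → 1/5 → 1/6 → 1/8 → 1/10 → 1/13 → 1/15 → 1/20 → 1/25 → 1/30 → 1/40 → 1/50 — 3 2/3 stops faster (darker).
ISO: 500 → 640 → 800 → 1000 — 1 stop higher (brighter).
Net so far: 1 stop darker. Aperture: f/18 → f/16 → f/14 → f/13.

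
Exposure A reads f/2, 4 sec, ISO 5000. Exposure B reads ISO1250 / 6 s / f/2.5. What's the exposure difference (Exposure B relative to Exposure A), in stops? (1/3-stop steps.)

2 stops darker

Aperture: f/2 → f/2.2 → f/2.5 — 2/3 stop narrower (darker).
Shutter speed: 4 → 5 → 6 — 2/3 stop slower (brighter).
ISO: 5000 → 4000 → 3200 → 2500 → 2000 → 1600 → 1250 — 2 stops lower (darker).
Net: −2/3 +2/3 −2 = −2 stops.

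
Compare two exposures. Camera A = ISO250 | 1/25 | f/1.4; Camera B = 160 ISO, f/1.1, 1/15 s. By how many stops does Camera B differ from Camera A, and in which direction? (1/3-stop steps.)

Aperture: f/1.4 → f/1.2 → f/1.1 — 2/3 stop wider (brighter).
Shutter speed: 1/25 → 1/20 → 1/15 — 2/3 stop slower (brighter).
ISO: 250 → 200 → 160 — 2/3 stop lower (darker).
Net: +2/3 +2/3 −2/3 = +2/3 stops.

2/3 stop brighter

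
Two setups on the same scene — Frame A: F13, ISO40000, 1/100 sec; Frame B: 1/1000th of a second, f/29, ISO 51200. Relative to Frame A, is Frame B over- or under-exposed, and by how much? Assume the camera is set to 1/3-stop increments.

Aperture: f/13 → f/14 → f/16 → f/18 → f/20 → f/22 → f/25 → f/29 — 2 1/3 stops stopped down (darker).
Shutter speed: 1/100 → 1/125 → 1/160 → 1/200 → 1/250 → 1/320 → 1/400 → 1/500 → 1/640 → 1/800 → 1/1000 — 3 1/3 stops faster (darker).
ISO: 40000 → 51200 — 1/3 stop higher (brighter).
Net: −2 1/3 −3 1/3 +1/3 = −5 1/3 stops.

5 1/3 stops darker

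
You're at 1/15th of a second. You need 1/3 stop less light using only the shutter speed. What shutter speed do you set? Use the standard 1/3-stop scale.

1/20s

Shutter speed: 1/15 → 1/20 — 1/3 stop faster (darker).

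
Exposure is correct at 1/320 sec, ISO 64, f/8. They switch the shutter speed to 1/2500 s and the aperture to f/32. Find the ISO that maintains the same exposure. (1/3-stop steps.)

ISO 8000

Shutter speed: 1/320 → 1/400 → 1/500 → 1/640 → 1/800 → 1/1000 → 1/1250 → 1/1600 → 1/2000 → 1/2500 — 3 stops faster (darker).
Aperture: f/8 → f/9 → f/10 → f/11 → f/13 → f/14 → f/16 → f/18 → f/20 → f/22 → f/25 → f/29 → f/32 — 4 stops stopped down (darker).
Net change so far: 7 stops darker. Offset with the ISO: 64 → 80 → 100 → 125 → 160 → 200 → 250 → 320 → 400 → 500 → 640 → 800 → 1000 → 1250 → 1600 → 2000 → 2500 → 3200 → 4000 → 5000 → 6400 → 8000.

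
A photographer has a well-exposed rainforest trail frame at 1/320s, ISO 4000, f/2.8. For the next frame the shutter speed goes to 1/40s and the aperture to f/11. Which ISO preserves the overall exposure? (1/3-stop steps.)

ISO 8000

Shutter speed: 1/320 → 1/250 → 1/200 → 1/160 → 1/125 → 1/100 → 1/80 → 1/60 → 1/50 → 1/40 — 3 stops longer (brighter).
Aperture: f/2.8 → f/3.2 → f/3.5 → f/4 → f/4.5 → f/5 → f/5.6 → f/6.3 → f/7.1 → f/8 → f/9 → f/10 → f/11 — 4 stops narrower (darker).
Net change so far: 1 stop darker. Offset with the ISO: 4000 → 5000 → 6400 → 8000.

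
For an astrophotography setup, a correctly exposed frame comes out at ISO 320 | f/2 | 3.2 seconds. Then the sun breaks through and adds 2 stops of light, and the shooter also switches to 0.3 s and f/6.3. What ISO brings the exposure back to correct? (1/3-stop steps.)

Scene light: 2 stops brighter.
Shutter speed: 3.2 → 2.5 → 2 → 1.6 → 1.3 → 1 → 0.8 → 0.6 → 0.5 → 0.4 → 0.3 — 3 1/3 stops faster (darker).
Aperture: f/2 → f/2.2 → f/2.5 → f/2.8 → f/3.2 → f/3.5 → f/4 → f/4.5 → f/5 → f/5.6 → f/6.3 — 3 1/3 stops narrower (darker).
Net so far: 4 2/3 stops darker. ISO: 320 → 400 → 500 → 640 → 800 → 1000 → 1250 → 1600 → 2000 → 2500 → 3200 → 4000 → 5000 → 6400 → 8000.

ISO 8000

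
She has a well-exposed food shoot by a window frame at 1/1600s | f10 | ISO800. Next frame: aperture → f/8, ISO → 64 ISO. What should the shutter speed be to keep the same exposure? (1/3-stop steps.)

1/200s

Aperture: f/10 → f/9 → f/8 — 2/3 stop opened up (brighter).
ISO: 800 → 640 → 500 → 400 → 320 → 250 → 200 → 160 → 125 → 100 → 80 → 64 — 3 2/3 stops dropped (darker).
Net change so far: 3 stops darker. Offset with the shutter speed: 1/1600 → 1/1250 → 1/1000 → 1/800 → 1/640 → 1/500 → 1/400 → 1/320 → 1/250 → 1/200.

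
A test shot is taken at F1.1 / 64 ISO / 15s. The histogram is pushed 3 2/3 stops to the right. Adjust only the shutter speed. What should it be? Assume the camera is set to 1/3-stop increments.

1.3 s

Overexposed by 3 2/3 stops → need 3 2/3 stops darker.
Shutter speed: 15 → 13 → 10 → 8 → 6 → 5 → 4 → 3.2 → 2.5 → 2 → 1.6 → 1.3.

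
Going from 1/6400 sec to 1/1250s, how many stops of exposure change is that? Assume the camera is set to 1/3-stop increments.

1/6400 → 1/5000 → 1/4000 → 1/3200 → 1/2500 → 1/2000 → 1/1600 → 1/1250 — count the steps: 7 third-stops = 2 1/3 stops.

2 1/3 stops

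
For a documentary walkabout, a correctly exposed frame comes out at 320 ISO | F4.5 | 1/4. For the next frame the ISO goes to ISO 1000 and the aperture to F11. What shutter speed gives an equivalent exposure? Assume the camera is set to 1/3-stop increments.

0.5 s

ISO: 320 → 400 → 500 → 640 → 800 → 1000 — 1 2/3 stops higher (brighter).
Aperture: f/4.5 → f/5 → f/5.6 → f/6.3 → f/7.1 → f/8 → f/9 → f/10 → f/11 — 2 2/3 stops narrower (darker).
Net change so far: 1 stop darker. Offset with the shutter speed: 1/4 → 0.3 → 0.4 → 0.5.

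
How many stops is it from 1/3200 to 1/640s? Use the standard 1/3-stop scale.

1/3200 → 1/2500 → 1/2000 → 1/1600 → 1/1250 → 1/1000 → 1/800 → 1/640 — count the steps: 7 third-stops = 2 1/3 stops.

2 1/3 stops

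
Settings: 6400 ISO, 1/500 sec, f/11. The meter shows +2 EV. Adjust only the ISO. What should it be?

Overexposed by 2 stops → need 2 stops darker.
ISO: 6400 → 3200 → 1600.

ISO 1600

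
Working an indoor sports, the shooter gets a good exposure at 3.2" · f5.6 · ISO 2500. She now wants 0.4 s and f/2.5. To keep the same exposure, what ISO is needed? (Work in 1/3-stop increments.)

ISO 4000

Shutter speed: 3.2 → 2.5 → 2 → 1.6 → 1.3 → 1 → 0.8 → 0.6 → 0.5 → 0.4 — 3 stops shorter (darker).
Aperture: f/5.6 → f/5 → f/4.5 → f/4 → f/3.5 → f/3.2 → f/2.8 → f/2.5 — 2 1/3 stops opened up (brighter).
Net change so far: 2/3 stop darker. Offset with the ISO: 2500 → 3200 → 4000.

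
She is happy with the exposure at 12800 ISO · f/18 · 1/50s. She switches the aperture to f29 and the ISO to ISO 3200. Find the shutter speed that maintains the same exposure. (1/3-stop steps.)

1/5s

Aperture: f/18 → f/20 → f/22 → f/25 → f/29 — 1 1/3 stops narrower (darker).
ISO: 12800 → 10000 → 8000 → 6400 → 5000 → 4000 → 3200 — 2 stops lower (darker).
Net change so far: 3 1/3 stops darker. Offset with the shutter speed: 1/50 → 1/40 → 1/30 → 1/25 → 1/20 → 1/15 → 1/13 → 1/10 → 1/8 → 1/6 → 1/5.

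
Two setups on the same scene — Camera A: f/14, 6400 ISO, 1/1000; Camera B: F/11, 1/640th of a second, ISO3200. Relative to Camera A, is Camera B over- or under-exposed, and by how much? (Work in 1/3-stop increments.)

1/3 stop brighter

Aperture: f/14 → f/13 → f/11 — 2/3 stop larger aperture (brighter).
Shutter speed: 1/1000 → 1/800 → 1/640 — 2/3 stop slower (brighter).
ISO: 6400 → 5000 → 4000 → 3200 — 1 stop lower (darker).
Net: +2/3 +2/3 −1 = +1/3 stops.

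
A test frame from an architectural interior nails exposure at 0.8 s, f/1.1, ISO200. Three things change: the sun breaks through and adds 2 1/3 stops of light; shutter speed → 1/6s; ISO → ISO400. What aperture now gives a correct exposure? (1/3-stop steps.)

f/1.6

Scene light: 2 1/3 stops brighter.
Shutter speed: 0.8 → 0.6 → 0.5 → 0.4 → 0.3 → 1/4 → 1/5 → 1/6 — 2 1/3 stops shorter (darker).
ISO: 200 → 250 → 320 → 400 — 1 stop raised (brighter).
Net so far: 1 stop brighter. Aperture: f/1.1 → f/1.2 → f/1.4 → f/1.6.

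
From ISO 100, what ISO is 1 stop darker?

ISO: 100 → 50 — 1 stop lower (darker).

ISO 50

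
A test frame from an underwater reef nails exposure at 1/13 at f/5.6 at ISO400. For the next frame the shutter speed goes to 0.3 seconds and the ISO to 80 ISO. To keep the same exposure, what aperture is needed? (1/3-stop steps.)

f/5

Shutter speed: 1/13 → 1/10 → 1/8 → 1/6 → 1/5 → 1/4 → 0.3 — 2 stops slower (brighter).
ISO: 400 → 320 → 250 → 200 → 160 → 125 → 100 → 80 — 2 1/3 stops dropped (darker).
Net change so far: 1/3 stop darker. Offset with the aperture: f/5.6 → f/5.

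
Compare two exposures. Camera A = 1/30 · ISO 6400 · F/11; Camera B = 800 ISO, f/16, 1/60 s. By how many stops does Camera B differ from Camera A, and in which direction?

Aperture: f/11 → f/16 — 1 stop smaller aperture (darker).
Shutter speed: 1/30 → 1/60 — 1 stop faster (darker).
ISO: 6400 → 3200 → 1600 → 800 — 3 stops dropped (darker).
Net: −1 −1 −3 = −5 stops.

5 stops darker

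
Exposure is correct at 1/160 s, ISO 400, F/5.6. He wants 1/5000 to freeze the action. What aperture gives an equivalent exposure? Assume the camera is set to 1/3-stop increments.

f/1.0

Shutter speed: 1/160 → 1/200 → 1/250 → 1/320 → 1/400 → 1/500 → 1/640 → 1/800 → 1/1000 → 1/1250 → 1/1600 → 1/2000 → 1/2500 → 1/3200 → 1/4000 → 1/5000 — 5 stops shorter (darker).
Need 5 stops brighter from the aperture: f/5.6 → f/5 → f/4.5 → f/4 → f/3.5 → f/3.2 → f/2.8 → f/2.5 → f/2.2 → f/2 → f/1.8 → f/1.6 → f/1.4 → f/1.2 → f/1.1 → f/1.0.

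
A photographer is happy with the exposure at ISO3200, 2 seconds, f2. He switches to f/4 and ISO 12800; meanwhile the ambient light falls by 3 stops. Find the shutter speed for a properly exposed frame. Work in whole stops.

Scene light: 3 stops darker.
Aperture: f/2 → f/2.8 → f/4 — 2 stops smaller aperture (darker).
ISO: 3200 → 6400 → 12800 — 2 stops higher (brighter).
Net so far: 3 stops darker. Shutter speed: 2 → 4 → 8 → 15.

15 s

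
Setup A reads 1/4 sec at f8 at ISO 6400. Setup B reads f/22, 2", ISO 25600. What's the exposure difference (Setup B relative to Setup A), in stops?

2 stops brighter

Aperture: f/8 → f/11 → f/16 → f/22 — 3 stops smaller aperture (darker).
Shutter speed: 1/4 → 1/2 → 1 → 2 — 3 stops longer (brighter).
ISO: 6400 → 12800 → 25600 — 2 stops raised (brighter).
Net: −3 +3 +2 = +2 stops.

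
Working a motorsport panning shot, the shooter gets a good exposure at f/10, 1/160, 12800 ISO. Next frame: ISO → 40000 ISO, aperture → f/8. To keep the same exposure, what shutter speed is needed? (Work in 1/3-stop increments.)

1/800s

ISO: 12800 → 16000 → 20000 → 25600 → 32000 → 40000 — 1 2/3 stops raised (brighter).
Aperture: f/10 → f/9 → f/8 — 2/3 stop wider (brighter).
Net change so far: 2 1/3 stops brighter. Offset with the shutter speed: 1/160 → 1/200 → 1/250 → 1/320 → 1/400 → 1/500 → 1/640 → 1/800.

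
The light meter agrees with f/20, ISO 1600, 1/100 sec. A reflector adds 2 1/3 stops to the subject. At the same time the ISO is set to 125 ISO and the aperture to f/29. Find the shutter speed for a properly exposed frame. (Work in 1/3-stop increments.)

1/20s

Scene light: 2 1/3 stops brighter.
ISO: 1600 → 1250 → 1000 → 800 → 640 → 500 → 400 → 320 → 250 → 200 → 160 → 125 — 3 2/3 stops dropped (darker).
Aperture: f/20 → f/22 → f/25 → f/29 — 1 stop stopped down (darker).
Net so far: 2 1/3 stops darker. Shutter speed: 1/100 → 1/80 → 1/60 → 1/50 → 1/40 → 1/30 → 1/25 → 1/20.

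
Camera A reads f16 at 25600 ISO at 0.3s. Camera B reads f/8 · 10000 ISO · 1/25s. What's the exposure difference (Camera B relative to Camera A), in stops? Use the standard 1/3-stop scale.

Aperture: f/16 → f/14 → f/13 → f/11 → f/10 → f/9 → f/8 — 2 stops wider (brighter).
Shutter speed: 0.3 → 1/4 → 1/5 → 1/6 → 1/8 → 1/10 → 1/13 → 1/15 → 1/20 → 1/25 — 3 stops faster (darker).
ISO: 25600 → 20000 → 16000 → 12800 → 10000 — 1 1/3 stops dropped (darker).
Net: +2 −3 −1 1/3 = −2 1/3 stops.

2 1/3 stops darker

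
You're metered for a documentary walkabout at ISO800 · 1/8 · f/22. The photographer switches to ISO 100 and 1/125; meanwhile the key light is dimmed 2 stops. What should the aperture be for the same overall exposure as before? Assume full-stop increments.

f/1.0

Scene light: 2 stops darker.
ISO: 800 → 400 → 200 → 100 — 3 stops dropped (darker).
Shutter speed: 1/8 → 1/15 → 1/30 → 1/60 → 1/125 — 4 stops shorter (darker).
Net so far: 9 stops darker. Aperture: f/22 → f/16 → f/11 → f/8 → f/5.6 → f/4 → f/2.8 → f/2 → f/1.4 → f/1.0.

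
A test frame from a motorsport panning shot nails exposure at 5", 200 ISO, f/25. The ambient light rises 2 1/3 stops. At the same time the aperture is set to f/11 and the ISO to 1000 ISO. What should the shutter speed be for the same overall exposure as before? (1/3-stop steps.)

Scene light: 2 1/3 stops brighter.
Aperture: f/25 → f/22 → f/20 → f/18 → f/16 → f/14 → f/13 → f/11 — 2 1/3 stops opened up (brighter).
ISO: 200 → 250 → 320 → 400 → 500 → 640 → 800 → 1000 — 2 1/3 stops higher (brighter).
Net so far: 7 stops brighter. Shutter speed: 5 → 4 → 3.2 → 2.5 → 2 → 1.6 → 1.3 → 1 → 0.8 → 0.6 → 0.5 → 0.4 → 0.3 → 1/4 → 1/5 → 1/6 → 1/8 → 1/10 → 1/13 → 1/15 → 1/20 → 1/25.

1/25s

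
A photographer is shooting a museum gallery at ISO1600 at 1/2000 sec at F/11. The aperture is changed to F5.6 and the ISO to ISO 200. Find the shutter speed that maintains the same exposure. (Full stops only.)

1/1000s

Aperture: f/11 → f/8 → f/5.6 — 2 stops opened up (brighter).
ISO: 1600 → 800 → 400 → 200 — 3 stops dropped (darker).
Net change so far: 1 stop darker. Offset with the shutter speed: 1/2000 → 1/1000.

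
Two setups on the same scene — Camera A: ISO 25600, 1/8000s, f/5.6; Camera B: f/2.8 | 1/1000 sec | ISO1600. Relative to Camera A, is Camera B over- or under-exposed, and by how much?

Aperture: f/5.6 → f/4 → f/2.8 — 2 stops larger aperture (brighter).
Shutter speed: 1/8000 → 1/4000 → 1/2000 → 1/1000 — 3 stops longer (brighter).
ISO: 25600 → 12800 → 6400 → 3200 → 1600 — 4 stops dropped (darker).
Net: +2 +3 −4 = +1 stop.

1 stop brighter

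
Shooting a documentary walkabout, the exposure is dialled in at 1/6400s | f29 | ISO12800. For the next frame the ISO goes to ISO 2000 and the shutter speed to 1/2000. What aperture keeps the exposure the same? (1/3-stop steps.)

ISO: 12800 → 10000 → 8000 → 6400 → 5000 → 4000 → 3200 → 2500 → 2000 — 2 2/3 stops dropped (darker).
Shutter speed: 1/6400 → 1/5000 → 1/4000 → 1/3200 → 1/2500 → 1/2000 — 1 2/3 stops slower (brighter).
Net change so far: 1 stop darker. Offset with the aperture: f/29 → f/25 → f/22 → f/20.

f/20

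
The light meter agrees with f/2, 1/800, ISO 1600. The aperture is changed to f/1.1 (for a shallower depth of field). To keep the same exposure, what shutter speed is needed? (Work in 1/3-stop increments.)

1/2500s

Aperture: f/2 → f/1.8 → f/1.6 → f/1.4 → f/1.2 → f/1.1 — 1 2/3 stops larger aperture (brighter).
Need 1 2/3 stops darker from the shutter speed: 1/800 → 1/1000 → 1/1250 → 1/1600 → 1/2000 → 1/2500.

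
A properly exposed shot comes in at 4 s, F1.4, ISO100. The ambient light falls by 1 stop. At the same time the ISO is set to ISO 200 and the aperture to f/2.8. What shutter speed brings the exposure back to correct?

Scene light: 1 stop darker.
ISO: 100 → 200 — 1 stop higher (brighter).
Aperture: f/1.4 → f/2 → f/2.8 — 2 stops smaller aperture (darker).
Net so far: 2 stops darker. Shutter speed: 4 → 8 → 15.

15 s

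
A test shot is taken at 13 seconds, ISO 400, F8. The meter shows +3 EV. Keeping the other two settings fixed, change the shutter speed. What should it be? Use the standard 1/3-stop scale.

Overexposed by 3 stops → need 3 stops darker.
Shutter speed: 13 → 10 → 8 → 6 → 5 → 4 → 3.2 → 2.5 → 2 → 1.6.

1.6 s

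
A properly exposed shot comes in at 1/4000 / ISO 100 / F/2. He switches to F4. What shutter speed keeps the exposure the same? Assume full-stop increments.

1/1000s

Aperture: f/2 → f/2.8 → f/4 — 2 stops narrower (darker).
Need 2 stops brighter from the shutter speed: 1/4000 → 1/2000 → 1/1000.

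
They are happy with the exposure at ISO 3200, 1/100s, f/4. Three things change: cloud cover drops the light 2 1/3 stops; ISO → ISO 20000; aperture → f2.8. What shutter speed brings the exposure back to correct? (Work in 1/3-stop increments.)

Scene light: 2 1/3 stops darker.
ISO: 3200 → 4000 → 5000 → 6400 → 8000 → 10000 → 12800 → 16000 → 20000 — 2 2/3 stops raised (brighter).
Aperture: f/4 → f/3.5 → f/3.2 → f/2.8 — 1 stop wider (brighter).
Net so far: 1 1/3 stops brighter. Shutter speed: 1/100 → 1/125 → 1/160 → 1/200 → 1/250.

1/250s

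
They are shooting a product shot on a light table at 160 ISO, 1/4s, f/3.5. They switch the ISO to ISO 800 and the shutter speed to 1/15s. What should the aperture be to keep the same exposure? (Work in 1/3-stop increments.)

f/4

ISO: 160 → 200 → 250 → 320 → 400 → 500 → 640 → 800 — 2 1/3 stops raised (brighter).
Shutter speed: 1/4 → 1/5 → 1/6 → 1/8 → 1/10 → 1/13 → 1/15 — 2 stops shorter (darker).
Net change so far: 1/3 stop brighter. Offset with the aperture: f/3.5 → f/4.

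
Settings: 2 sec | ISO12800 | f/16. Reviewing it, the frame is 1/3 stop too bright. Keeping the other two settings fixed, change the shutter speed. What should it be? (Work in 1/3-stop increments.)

1.6 s

Overexposed by 1/3 stop → need 1/3 stop darker.
Shutter speed: 2 → 1.6.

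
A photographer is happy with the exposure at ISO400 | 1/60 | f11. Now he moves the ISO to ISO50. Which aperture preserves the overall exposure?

ISO: 400 → 200 → 100 → 50 — 3 stops dropped (darker).
Need 3 stops brighter from the aperture: f/11 → f/8 → f/5.6 → f/4.

f/4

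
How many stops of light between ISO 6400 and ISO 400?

4 stops

6400 → 3200 → 1600 → 800 → 400 — count the steps: 4 stops.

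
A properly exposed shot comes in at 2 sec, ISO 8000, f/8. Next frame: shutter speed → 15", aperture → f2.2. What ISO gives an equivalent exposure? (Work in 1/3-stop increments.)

ISO 80

Shutter speed: 2 → 2.5 → 3.2 → 4 → 5 → 6 → 8 → 10 → 13 → 15 — 3 stops longer (brighter).
Aperture: f/8 → f/7.1 → f/6.3 → f/5.6 → f/5 → f/4.5 → f/4 → f/3.5 → f/3.2 → f/2.8 → f/2.5 → f/2.2 — 3 2/3 stops larger aperture (brighter).
Net change so far: 6 2/3 stops brighter. Offset with the ISO: 8000 → 6400 → 5000 → 4000 → 3200 → 2500 → 2000 → 1600 → 1250 → 1000 → 800 → 640 → 500 → 400 → 320 → 250 → 200 → 160 → 125 → 100 → 80.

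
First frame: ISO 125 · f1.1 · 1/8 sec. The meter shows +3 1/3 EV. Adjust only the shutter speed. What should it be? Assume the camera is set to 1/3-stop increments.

Overexposed by 3 1/3 stops → need 3 1/3 stops darker.
Shutter speed: 1/8 → 1/10 → 1/13 → 1/15 → 1/20 → 1/25 → 1/30 → 1/40 → 1/50 → 1/60 → 1/80.

1/80s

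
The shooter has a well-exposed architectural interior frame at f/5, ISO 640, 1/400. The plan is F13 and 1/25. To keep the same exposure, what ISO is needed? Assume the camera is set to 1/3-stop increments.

Aperture: f/5 → f/5.6 → f/6.3 → f/7.1 → f/8 → f/9 → f/10 → f/11 → f/13 — 2 2/3 stops narrower (darker).
Shutter speed: 1/400 → 1/320 → 1/250 → 1/200 → 1/160 → 1/125 → 1/100 → 1/80 → 1/60 → 1/50 → 1/40 → 1/30 → 1/25 — 4 stops slower (brighter).
Net change so far: 1 1/3 stops brighter. Offset with the ISO: 640 → 500 → 400 → 320 → 250.

ISO 250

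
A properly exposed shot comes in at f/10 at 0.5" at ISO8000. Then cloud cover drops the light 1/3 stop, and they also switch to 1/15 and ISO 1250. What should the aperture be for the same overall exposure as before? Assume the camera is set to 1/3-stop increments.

f/1.2

Scene light: 1/3 stop darker.
Shutter speed: 0.5 → 0.4 → 0.3 → 1/4 → 1/5 → 1/6 → 1/8 → 1/10 → 1/13 → 1/15 — 3 stops shorter (darker).
ISO: 8000 → 6400 → 5000 → 4000 → 3200 → 2500 → 2000 → 1600 → 1250 — 2 2/3 stops lower (darker).
Net so far: 6 stops darker. Aperture: f/10 → f/9 → f/8 → f/7.1 → f/6.3 → f/5.6 → f/5 → f/4.5 → f/4 → f/3.5 → f/3.2 → f/2.8 → f/2.5 → f/2.2 → f/2 → f/1.8 → f/1.6 → f/1.4 → f/1.2.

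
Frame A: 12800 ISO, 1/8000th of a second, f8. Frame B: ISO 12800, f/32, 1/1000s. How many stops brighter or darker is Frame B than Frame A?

1 stop darker

Aperture: f/8 → f/11 → f/16 → f/22 → f/32 — 4 stops stopped down (darker).
Shutter speed: 1/8000 → 1/4000 → 1/2000 → 1/1000 — 3 stops slower (brighter).
ISO: unchanged.
Net: −4 +3 = −1 stop.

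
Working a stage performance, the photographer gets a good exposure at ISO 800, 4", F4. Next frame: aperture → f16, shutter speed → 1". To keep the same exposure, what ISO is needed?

ISO 51200

Aperture: f/4 → f/5.6 → f/8 → f/11 → f/16 — 4 stops narrower (darker).
Shutter speed: 4 → 2 → 1 — 2 stops shorter (darker).
Net change so far: 6 stops darker. Offset with the ISO: 800 → 1600 → 3200 → 6400 → 12800 → 25600 → 51200.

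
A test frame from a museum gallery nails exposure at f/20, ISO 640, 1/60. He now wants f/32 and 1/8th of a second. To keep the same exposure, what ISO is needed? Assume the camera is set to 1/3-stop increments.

ISO 200

Aperture: f/20 → f/22 → f/25 → f/29 → f/32 — 1 1/3 stops narrower (darker).
Shutter speed: 1/60 → 1/50 → 1/40 → 1/30 → 1/25 → 1/20 → 1/15 → 1/13 → 1/10 → 1/8 — 3 stops longer (brighter).
Net change so far: 1 2/3 stops brighter. Offset with the ISO: 640 → 500 → 400 → 320 → 250 → 200.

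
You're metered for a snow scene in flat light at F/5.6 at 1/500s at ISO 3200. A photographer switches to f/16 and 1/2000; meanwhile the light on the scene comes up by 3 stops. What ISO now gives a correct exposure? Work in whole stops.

ISO 12800

Scene light: 3 stops brighter.
Aperture: f/5.6 → f/8 → f/11 → f/16 — 3 stops narrower (darker).
Shutter speed: 1/500 → 1/1000 → 1/2000 — 2 stops faster (darker).
Net so far: 2 stops darker. ISO: 3200 → 6400 → 12800.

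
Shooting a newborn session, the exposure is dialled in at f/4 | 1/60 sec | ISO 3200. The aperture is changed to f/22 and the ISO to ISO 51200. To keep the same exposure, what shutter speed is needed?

1/30s

Aperture: f/4 → f/5.6 → f/8 → f/11 → f/16 → f/22 — 5 stops smaller aperture (darker).
ISO: 3200 → 6400 → 12800 → 25600 → 51200 — 4 stops raised (brighter).
Net change so far: 1 stop darker. Offset with the shutter speed: 1/60 → 1/30.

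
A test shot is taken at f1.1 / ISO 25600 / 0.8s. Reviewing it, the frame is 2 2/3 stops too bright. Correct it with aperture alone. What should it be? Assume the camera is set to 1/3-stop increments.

f/2.8

Overexposed by 2 2/3 stops → need 2 2/3 stops darker.
Aperture: f/1.1 → f/1.2 → f/1.4 → f/1.6 → f/1.8 → f/2 → f/2.2 → f/2.5 → f/2.8.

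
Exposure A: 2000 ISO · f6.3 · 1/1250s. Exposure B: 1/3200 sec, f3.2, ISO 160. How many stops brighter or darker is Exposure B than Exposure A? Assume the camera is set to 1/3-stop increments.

3 stops darker

Aperture: f/6.3 → f/5.6 → f/5 → f/4.5 → f/4 → f/3.5 → f/3.2 — 2 stops larger aperture (brighter).
Shutter speed: 1/1250 → 1/1600 → 1/2000 → 1/2500 → 1/3200 — 1 1/3 stops shorter (darker).
ISO: 2000 → 1600 → 1250 → 1000 → 800 → 640 → 500 → 400 → 320 → 250 → 200 → 160 — 3 2/3 stops lower (darker).
Net: +2 −1 1/3 −3 2/3 = −3 stops.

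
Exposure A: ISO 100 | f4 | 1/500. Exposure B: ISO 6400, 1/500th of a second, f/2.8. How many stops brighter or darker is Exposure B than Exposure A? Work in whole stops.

7 stops brighter

Aperture: f/4 → f/2.8 — 1 stop opened up (brighter).
Shutter speed: unchanged.
ISO: 100 → 200 → 400 → 800 → 1600 → 3200 → 6400 — 6 stops raised (brighter).
Net: +1 +6 = +7 stops.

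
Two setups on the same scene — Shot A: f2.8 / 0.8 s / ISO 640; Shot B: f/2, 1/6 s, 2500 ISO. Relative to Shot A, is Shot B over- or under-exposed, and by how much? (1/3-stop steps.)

2/3 stop brighter

Aperture: f/2.8 → f/2.5 → f/2.2 → f/2 — 1 stop wider (brighter).
Shutter speed: 0.8 → 0.6 → 0.5 → 0.4 → 0.3 → 1/4 → 1/5 → 1/6 — 2 1/3 stops faster (darker).
ISO: 640 → 800 → 1000 → 1250 → 1600 → 2000 → 2500 — 2 stops raised (brighter).
Net: +1 −2 1/3 +2 = +2/3 stops.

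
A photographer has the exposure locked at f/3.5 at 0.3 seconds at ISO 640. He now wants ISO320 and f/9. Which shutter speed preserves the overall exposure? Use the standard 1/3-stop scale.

ISO: 640 → 500 → 400 → 320 — 1 stop dropped (darker).
Aperture: f/3.5 → f/4 → f/4.5 → f/5 → f/5.6 → f/6.3 → f/7.1 → f/8 → f/9 — 2 2/3 stops narrower (darker).
Net change so far: 3 2/3 stops darker. Offset with the shutter speed: 0.3 → 0.4 → 0.5 → 0.6 → 0.8 → 1 → 1.3 → 1.6 → 2 → 2.5 → 3.2 → 4.

4 s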